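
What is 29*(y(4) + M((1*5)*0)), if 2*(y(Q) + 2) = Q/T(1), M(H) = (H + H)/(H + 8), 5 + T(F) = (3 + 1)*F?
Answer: -116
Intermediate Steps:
T(F) = -5 + 4*F (T(F) = -5 + (3 + 1)*F = -5 + 4*F)
M(H) = 2*H/(8 + H) (M(H) = (2*H)/(8 + H) = 2*H/(8 + H))
y(Q) = -2 - Q/2 (y(Q) = -2 + (Q/(-5 + 4*1))/2 = -2 + (Q/(-5 + 4))/2 = -2 + (Q/(-1))/2 = -2 + (Q*(-1))/2 = -2 + (-Q)/2 = -2 - Q/2)
29*(y(4) + M((1*5)*0)) = 29*((-2 - 1/2*4) + 2*((1*5)*0)/(8 + (1*5)*0)) = 29*((-2 - 2) + 2*(5*0)/(8 + 5*0)) = 29*(-4 + 2*0/(8 + 0)) = 29*(-4 + 2*0/8) = 29*(-4 + 2*0*(1/8)) = 29*(-4 + 0) = 29*(-4) = -116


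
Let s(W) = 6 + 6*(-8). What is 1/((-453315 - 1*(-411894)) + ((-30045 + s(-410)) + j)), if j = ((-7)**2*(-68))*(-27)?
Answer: 1/18456 ≈ 5.4183e-5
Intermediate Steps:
s(W) = -42 (s(W) = 6 - 48 = -42)
j = 89964 (j = (49*(-68))*(-27) = -3332*(-27) = 89964)
1/((-453315 - 1*(-411894)) + ((-30045 + s(-410)) + j)) = 1/((-453315 - 1*(-411894)) + ((-30045 - 42) + 89964)) = 1/((-453315 + 411894) + (-30087 + 89964)) = 1/(-41421 + 59877) = 1/18456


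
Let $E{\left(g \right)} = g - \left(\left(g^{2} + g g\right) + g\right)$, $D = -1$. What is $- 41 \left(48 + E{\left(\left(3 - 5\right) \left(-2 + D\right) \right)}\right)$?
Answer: $984$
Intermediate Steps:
$E{\left(g \right)} = - 2 g^{2}$ ($E{\left(g \right)} = g - \left(\left(g^{2} + g^{2}\right) + g\right) = g - \left(2 g^{2} + g\right) = g - \left(g + 2 g^{2}\right) = - 2 g^{2}$)
$- 41 \left(48 + E{\left(\left(3 - 5\right) \left(-2 + D\right) \right)}\right) = - 41 \left(48 - 2 \left(\left(3 - 5\right) \left(-2 - 1\right)\right)^{2}\right) = - 41 \left(48 - 2 \left(\left(-2\right) \left(-3\right)\right)^{2}\right) = - 41 \left(48 - 2 \cdot 6^{2}\right) = - 41 \left(48 - 72\right) = \left(-41\right) \left(-24\right) = 984$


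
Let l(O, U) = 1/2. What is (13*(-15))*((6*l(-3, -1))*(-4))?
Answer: 2340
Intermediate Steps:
l(O, U) = 1/2
(13*(-15))*((6*l(-3, -1))*(-4)) = (13*(-15))*((6*(1/2))*(-4)) = -585*(-4) = -195*(-12) = 2340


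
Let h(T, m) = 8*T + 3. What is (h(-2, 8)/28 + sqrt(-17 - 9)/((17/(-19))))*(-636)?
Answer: 2067/7 + 12084*I*sqrt(26)/17 ≈ 295.29 + 3624.5*I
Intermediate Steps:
h(T, m) = 3 + 8*T
(h(-2, 8)/28 + sqrt(-17 - 9)/((17/(-19))))*(-636) = ((3 + 8*(-2))/28 + sqrt(-17 - 9)/((17/(-19))))*(-636) = ((3 - 16)*(1/28) + sqrt(-26)/((17*(-1/19))))*(-636) = (-13*1/28 + (I*sqrt(26))/(-17/19))*(-636) = (-13/28 + (I*sqrt(26))*(-19/17))*(-636) = (-13/28 - 19*I*sqrt(26)/17)*(-636) = 2067/7 + 12084*I*sqrt(26)/17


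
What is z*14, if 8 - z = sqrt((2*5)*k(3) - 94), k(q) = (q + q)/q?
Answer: 112 - 14*I*sqrt(74) ≈ 112.0 - 120.43*I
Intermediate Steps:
k(q) = 2 (k(q) = (2*q)/q = 2)
z = 8 - I*sqrt(74) (z = 8 - sqrt((2*5)*2 - 94) = 8 - sqrt(10*2 - 94) = 8 - sqrt(20 - 94) = 8 - sqrt(-74) = 8 - I*sqrt(74) ≈ 8.0 - 8.6023*I)
z*14 = (8 - I*sqrt(74))*14 = 112 - 14*I*sqrt(74)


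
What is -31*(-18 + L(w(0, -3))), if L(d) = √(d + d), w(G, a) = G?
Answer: 558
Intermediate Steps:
L(d) = √2*√d (L(d) = √(2*d) = √2*√d)
-31*(-18 + L(w(0, -3))) = -31*(-18 + √2*√0) = -31*(-18 + √2*0) = -31*(-18 + 0) = -31*(-18) = 558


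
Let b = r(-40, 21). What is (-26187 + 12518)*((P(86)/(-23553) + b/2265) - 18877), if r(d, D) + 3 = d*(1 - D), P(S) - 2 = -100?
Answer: 4588330700189642/17782515 ≈ 2.5802e+8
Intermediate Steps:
P(S) = -98 (P(S) = 2 - 100 = -98)
r(d, D) = -3 + d*(1 - D)
b = 797 (b = -3 - 40 - 1*21*(-40) = -3 - 40 + 840 = 797)
(-26187 + 12518)*((P(86)/(-23553) + b/2265) - 18877) = (-26187 + 12518)*((-98/(-23553) + 797/2265) - 18877) = -13669*((-98*(-1/23553) + 797*(1/2265)) - 18877) = -13669*((98/23553 + 797/2265) - 18877) = -13669*(6331237/17782515 - 18877) = -13669*(-335674204418/17782515) = 4588330700189642/17782515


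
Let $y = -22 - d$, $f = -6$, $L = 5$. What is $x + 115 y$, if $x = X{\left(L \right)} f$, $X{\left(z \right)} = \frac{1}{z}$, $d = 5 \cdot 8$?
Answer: $- \frac{35656}{5} \approx -7131.2$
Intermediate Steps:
$d = 40$
$x = - \frac{6}{5}$ ($x = \frac{1}{5} \left(-6\right) = - \frac{6}{5} \approx -1.2$)
$y = -62$ ($y = -22 - 40 = -62$)
$x + 115 y = - \frac{6}{5} + 115 \left(-62\right) = - \frac{6}{5} - 7130 = - \frac{35656}{5}$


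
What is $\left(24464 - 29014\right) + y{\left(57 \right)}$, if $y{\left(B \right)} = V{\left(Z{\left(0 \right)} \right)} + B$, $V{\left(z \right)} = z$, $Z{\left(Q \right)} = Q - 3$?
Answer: $-4496$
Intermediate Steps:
$Z{\left(Q \right)} = -3 + Q$
$y{\left(B \right)} = -3 + B$ ($y{\left(B \right)} = \left(-3 + 0\right) + B = -3 + B$)
$\left(24464 - 29014\right) + y{\left(57 \right)} = \left(24464 - 29014\right) + \left(-3 + 57\right) = -4550 + 54 = -4496$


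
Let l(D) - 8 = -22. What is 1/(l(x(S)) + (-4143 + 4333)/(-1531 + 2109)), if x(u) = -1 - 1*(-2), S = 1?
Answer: -289/3951 ≈ -0.073146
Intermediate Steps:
x(u) = 1 (x(u) = -1 + 2 = 1)
l(D) = -14 (l(D) = 8 - 22 = -14)
1/(l(x(S)) + (-4143 + 4333)/(-1531 + 2109)) = 1/(-14 + (-4143 + 4333)/(-1531 + 2109)) = 1/(-14 + 190/578) = 1/(-14 + 190*(1/578)) = 1/(-14 + 95/289) = 1/(-3951/289) = -289/3951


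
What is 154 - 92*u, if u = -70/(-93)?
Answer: 7882/93 ≈ 84.753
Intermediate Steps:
u = 70/93 (u = -70*(-1/93) = 70/93 ≈ 0.75269)
154 - 92*u = 154 - 92*70/93 = 154 - 6440/93 = 7882/93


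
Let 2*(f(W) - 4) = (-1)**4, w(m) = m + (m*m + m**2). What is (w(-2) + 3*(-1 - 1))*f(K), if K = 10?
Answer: 0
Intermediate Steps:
w(m) = m + 2*m**2 (w(m) = m + (m**2 + m**2) = m + 2*m**2)
f(W) = 9/2 (f(W) = 4 + (1/2)*(-1)**4 = 4 + (1/2)*1 = 4 + 1/2 = 9/2)
(w(-2) + 3*(-1 - 1))*f(K) = (-2*(1 + 2*(-2)) + 3*(-1 - 1))*(9/2) = (-2*(1 - 4) + 3*(-2))*(9/2) = (-2*(-3) - 6)*(9/2) = (6 - 6)*(9/2) = 0*(9/2) = 0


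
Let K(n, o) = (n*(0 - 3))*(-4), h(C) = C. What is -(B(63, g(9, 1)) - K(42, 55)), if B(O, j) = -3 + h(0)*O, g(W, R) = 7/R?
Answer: 507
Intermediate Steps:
B(O, j) = -3 (B(O, j) = -3 + 0*O = -3 + 0 = -3)
K(n, o) = 12*n (K(n, o) = (n*(-3))*(-4) = -3*n*(-4) = 12*n)
-(B(63, g(9, 1)) - K(42, 55)) = -(-3 - 12*42) = -(-3 - 1*504) = -(-3 - 504) = -1*(-507) = 507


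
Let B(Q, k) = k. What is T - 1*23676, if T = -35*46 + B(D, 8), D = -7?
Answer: -25278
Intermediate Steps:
T = -1602 (T = -35*46 + 8 = -1610 + 8 = -1602)
T - 1*23676 = -1602 - 1*23676 = -1602 - 23676 = -25278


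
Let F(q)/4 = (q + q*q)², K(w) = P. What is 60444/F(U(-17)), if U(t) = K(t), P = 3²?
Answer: 1679/900 ≈ 1.8656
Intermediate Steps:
P = 9
K(w) = 9
U(t) = 9
F(q) = 4*(q + q²)² (F(q) = 4*(q + q*q)² = 4*(q + q²)²)
60444/F(U(-17)) = 60444/((4*9²*(1 + 9)²)) = 60444/((4*81*10²)) = 60444/((4*81*100)) = 60444/32400 = 60444*(1/32400) = 1679/900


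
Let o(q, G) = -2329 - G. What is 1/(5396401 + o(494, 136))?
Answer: 1/5393936 ≈ 1.8539e-7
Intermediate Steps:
1/(5396401 + o(494, 136)) = 1/(5396401 + (-2329 - 1*136)) = 1/(5396401 + (-2329 - 136)) = 1/(5396401 - 2465) = 1/5393936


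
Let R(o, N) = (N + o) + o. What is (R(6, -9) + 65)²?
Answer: 4624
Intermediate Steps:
R(o, N) = N + 2*o
(R(6, -9) + 65)² = ((-9 + 2*6) + 65)² = ((-9 + 12) + 65)² = (3 + 65)² = 68² = 4624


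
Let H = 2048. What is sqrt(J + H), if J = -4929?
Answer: I*sqrt(2881) ≈ 53.675*I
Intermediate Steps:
sqrt(J + H) = sqrt(-4929 + 2048) = sqrt(-2881) = I*sqrt(2881)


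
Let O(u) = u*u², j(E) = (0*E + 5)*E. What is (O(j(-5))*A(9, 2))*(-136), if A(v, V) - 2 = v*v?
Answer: 176375000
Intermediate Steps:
j(E) = 5*E (j(E) = (0 + 5)*E = 5*E)
A(v, V) = 2 + v² (A(v, V) = 2 + v*v = 2 + v²)
O(u) = u³
(O(j(-5))*A(9, 2))*(-136) = ((5*(-5))³*(2 + 9²))*(-136) = ((-25)³*(2 + 81))*(-136) = -15625*83*(-136) = -1296875*(-136) = 176375000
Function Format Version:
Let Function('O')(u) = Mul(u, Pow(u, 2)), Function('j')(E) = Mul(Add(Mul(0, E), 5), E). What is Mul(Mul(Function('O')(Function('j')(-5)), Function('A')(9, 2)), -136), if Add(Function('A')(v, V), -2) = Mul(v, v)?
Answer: 176375000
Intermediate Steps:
Function('j')(E) = Mul(5, E) (Function('j')(E) = Mul(Add(0, 5), E) = Mul(5, E))
Function('A')(v, V) = Add(2, Pow(v, 2)) (Function('A')(v, V) = Add(2, Mul(v, v)) = Add(2, Pow(v, 2)))
Function('O')(u) = Pow(u, 3)
Mul(Mul(Function('O')(Function('j')(-5)), Function('A')(9, 2)), -136) = Mul(Mul(Pow(Mul(5, -5), 3), Add(2, Pow(9, 2))), -136) = Mul(Mul(Pow(-25, 3), Add(2, 81)), -136) = Mul(Mul(-15625, 83), -136) = Mul(-1296875, -136) = 176375000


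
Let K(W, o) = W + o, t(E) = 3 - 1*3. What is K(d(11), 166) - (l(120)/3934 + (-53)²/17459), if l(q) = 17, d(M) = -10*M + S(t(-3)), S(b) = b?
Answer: 3834940127/68683706 ≈ 55.835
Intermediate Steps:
t(E) = 0 (t(E) = 3 - 3 = 0)
d(M) = -10*M (d(M) = -10*M + 0 = -10*M)
K(d(11), 166) - (l(120)/3934 + (-53)²/17459) = (-10*11 + 166) - (17/3934 + (-53)²/17459) = (-110 + 166) - (17*(1/3934) + 2809*(1/17459)) = 56 - (17/3934 + 2809/17459) = 56 - 1*11347409/68683706 = 56 - 11347409/68683706 = 3834940127/68683706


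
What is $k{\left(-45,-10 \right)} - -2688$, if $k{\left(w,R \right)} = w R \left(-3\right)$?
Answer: $1338$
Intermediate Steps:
$k{\left(w,R \right)} = - 3 R w$ ($k{\left(w,R \right)} = R w \left(-3\right) = - 3 R w$)
$k{\left(-45,-10 \right)} - -2688 = \left(-3\right) \left(-10\right) \left(-45\right) - -2688 = -1350 + 2688 = 1338$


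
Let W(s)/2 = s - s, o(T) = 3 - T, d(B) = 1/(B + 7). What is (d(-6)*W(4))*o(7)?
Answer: 0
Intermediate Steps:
d(B) = 1/(7 + B)
W(s) = 0 (W(s) = 2*(s - s) = 2*0 = 0)
(d(-6)*W(4))*o(7) = (0/(7 - 6))*(3 - 1*7) = (0/1)*(3 - 7) = (1*0)*(-4) = 0*(-4) = 0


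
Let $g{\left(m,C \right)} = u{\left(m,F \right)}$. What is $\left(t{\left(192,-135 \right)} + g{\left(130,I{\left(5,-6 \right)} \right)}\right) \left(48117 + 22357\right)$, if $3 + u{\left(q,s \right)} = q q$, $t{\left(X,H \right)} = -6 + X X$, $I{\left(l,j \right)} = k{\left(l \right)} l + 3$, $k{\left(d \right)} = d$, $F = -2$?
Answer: $3788329870$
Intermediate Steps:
$I{\left(l,j \right)} = 3 + l^{2}$ ($I{\left(l,j \right)} = l l + 3 = l^{2} + 3 = 3 + l^{2}$)
$t{\left(X,H \right)} = -6 + X^{2}$
$u{\left(q,s \right)} = -3 + q^{2}$ ($u{\left(q,s \right)} = -3 + q q = -3 + q^{2}$)
$g{\left(m,C \right)} = -3 + m^{2}$
$\left(t{\left(192,-135 \right)} + g{\left(130,I{\left(5,-6 \right)} \right)}\right) \left(48117 + 22357\right) = \left(\left(-6 + 192^{2}\right) - \left(3 - 130^{2}\right)\right) \left(48117 + 22357\right) = \left(\left(-6 + 36864\right) + \left(-3 + 16900\right)\right) 70474 = \left(36858 + 16897\right) 70474 = 53755 \cdot 70474 = 3788329870$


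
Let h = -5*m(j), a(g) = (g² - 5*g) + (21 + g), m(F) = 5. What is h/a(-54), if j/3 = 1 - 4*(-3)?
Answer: -25/3153 ≈ -0.0079290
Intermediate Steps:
j = 39 (j = 3*(1 - 4*(-3)) = 3*(1 + 12) = 3*13 = 39)
a(g) = 21 + g² - 4*g
h = -25 (h = -5*5 = -25)
h/a(-54) = -25/(21 + (-54)² - 4*(-54)) = -25/(21 + 2916 + 216) = -25/3153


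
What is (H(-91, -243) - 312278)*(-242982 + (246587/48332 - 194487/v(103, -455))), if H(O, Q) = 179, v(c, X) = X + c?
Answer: 321800049380079465/4253216 ≈ 7.5660e+10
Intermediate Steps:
(H(-91, -243) - 312278)*(-242982 + (246587/48332 - 194487/v(103, -455))) = (179 - 312278)*(-242982 + (246587/48332 - 194487/(-455 + 103))) = -312099*(-242982 + (246587*(1/48332) - 194487/(-352))) = -312099*(-242982 + (246587/48332 - 194487*(-1/352))) = -312099*(-242982 + (246587/48332 + 194487/352)) = -312099*(-242982 + 2371686077/4253216) = -312099*(-1031083244035/4253216) = 321800049380079465/4253216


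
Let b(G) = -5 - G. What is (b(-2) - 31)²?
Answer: 1156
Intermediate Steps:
(b(-2) - 31)² = ((-5 - 1*(-2)) - 31)² = ((-5 + 2) - 31)² = (-3 - 31)² = (-34)² = 1156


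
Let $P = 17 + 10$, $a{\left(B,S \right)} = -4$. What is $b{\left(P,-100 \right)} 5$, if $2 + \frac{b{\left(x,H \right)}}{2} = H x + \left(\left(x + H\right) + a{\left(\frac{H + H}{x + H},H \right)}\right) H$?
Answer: $49980$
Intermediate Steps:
$P = 27$
$b{\left(x,H \right)} = -4 + 2 H x + 2 H \left(-4 + H + x\right)$ ($b{\left(x,H \right)} = -4 + 2 \left(H x + \left(\left(x + H\right) - 4\right) H\right) = -4 + 2 \left(H x + \left(\left(H + x\right) - 4\right) H\right) = -4 + 2 \left(H x + \left(-4 + H + x\right) H\right) = -4 + 2 \left(H x + H \left(-4 + H + x\right)\right) = -4 + \left(2 H x + 2 H \left(-4 + H + x\right)\right) = -4 + 2 H x + 2 H \left(-4 + H + x\right)$)
$b{\left(P,-100 \right)} 5 = \left(-4 - -800 + 2 \left(-100\right)^{2} + 4 \left(-100\right) 27\right) 5 = \left(-4 + 800 + 2 \cdot 10000 - 10800\right) 5 = \left(-4 + 800 + 20000 - 10800\right) 5 = 9996 \cdot 5 = 49980$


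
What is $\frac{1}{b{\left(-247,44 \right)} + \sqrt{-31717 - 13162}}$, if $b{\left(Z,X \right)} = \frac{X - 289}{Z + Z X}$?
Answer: $\frac{108927}{221779858192} - \frac{4941729 i \sqrt{44879}}{221779858192} \approx 4.9115 \cdot 10^{-7} - 0.0047204 i$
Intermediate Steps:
$b{\left(Z,X \right)} = \frac{-289 + X}{Z + X Z}$
$\frac{1}{b{\left(-247,44 \right)} + \sqrt{-31717 - 13162}} = \frac{1}{\frac{-289 + 44}{\left(-247\right) \left(1 + 44\right)} + \sqrt{-31717 - 13162}} = \frac{1}{\left(- \frac{1}{247}\right) \frac{1}{45} \left(-245\right) + \sqrt{-44879}} = \frac{1}{\left(- \frac{1}{247}\right) \frac{1}{45} \left(-245\right) + i \sqrt{44879}} = \frac{1}{\frac{49}{2223} + i \sqrt{44879}}$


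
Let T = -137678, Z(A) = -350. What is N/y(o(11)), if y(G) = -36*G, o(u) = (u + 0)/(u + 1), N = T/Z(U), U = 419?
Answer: -68839/5775 ≈ -11.920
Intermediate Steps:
N = 68839/175 (N = -137678/(-350) = -137678*(-1/350) = 68839/175 ≈ 393.37)
o(u) = u/(1 + u)
N/y(o(11)) = 68839/(175*((-396/(1 + 11)))) = 68839/(175*((-396/12))) = 68839/(175*((-36*11/12))) = (68839/175)/(-33) = (68839/175)*(-1/33) = -68839/5775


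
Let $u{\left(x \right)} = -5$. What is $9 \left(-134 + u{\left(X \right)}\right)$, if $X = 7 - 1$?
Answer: $-1251$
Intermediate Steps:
$X = 6$
$9 \left(-134 + u{\left(X \right)}\right) = 9 \left(-134 - 5\right) = 9 \left(-139\right) = -1251$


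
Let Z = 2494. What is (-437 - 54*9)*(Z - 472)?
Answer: -1866306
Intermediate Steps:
(-437 - 54*9)*(Z - 472) = (-437 - 54*9)*(2494 - 472) = (-437 - 486)*2022 = -923*2022 = -1866306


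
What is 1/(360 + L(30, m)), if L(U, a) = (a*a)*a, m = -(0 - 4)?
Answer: 1/424 ≈ 0.0023585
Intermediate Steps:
m = 4 (m = -1*(-4) = 4)
L(U, a) = a³ (L(U, a) = a²*a = a³)
1/(360 + L(30, m)) = 1/(360 + 4³) = 1/(360 + 64) = 1/424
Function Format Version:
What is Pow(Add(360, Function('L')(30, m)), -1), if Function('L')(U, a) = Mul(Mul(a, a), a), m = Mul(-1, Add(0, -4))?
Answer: Rational(1, 424) ≈ 0.0023585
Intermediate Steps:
m = 4 (m = Mul(-1, -4) = 4)
Function('L')(U, a) = Pow(a, 3) (Function('L')(U, a) = Mul(Pow(a, 2), a) = Pow(a, 3))
Pow(Add(360, Function('L')(30, m)), -1) = Pow(Add(360, Pow(4, 3)), -1) = Pow(Add(360, 64), -1) = Pow(424, -1) = Rational(1, 424)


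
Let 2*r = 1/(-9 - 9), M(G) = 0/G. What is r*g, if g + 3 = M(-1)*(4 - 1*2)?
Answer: 1/12 ≈ 0.083333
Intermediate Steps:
M(G) = 0
r = -1/36 (r = 1/(2*(-9 - 9)) = (1/2)/(-18) = (1/2)*(-1/18) = -1/36 ≈ -0.027778)
g = -3 (g = -3 + 0*(4 - 1*2) = -3 + 0*(4 - 2) = -3 + 0*2 = -3 + 0 = -3)
r*g = -1/36*(-3) = 1/12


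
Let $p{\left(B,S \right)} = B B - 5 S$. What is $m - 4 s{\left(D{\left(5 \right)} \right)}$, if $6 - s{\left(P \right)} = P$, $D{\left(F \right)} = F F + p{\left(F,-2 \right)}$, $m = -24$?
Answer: $192$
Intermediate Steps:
$p{\left(B,S \right)} = B^{2} - 5 S$
$D{\left(F \right)} = 10 + 2 F^{2}$ ($D{\left(F \right)} = F F + \left(F^{2} - -10\right) = F^{2} + \left(F^{2} + 10\right) = F^{2} + \left(10 + F^{2}\right) = 10 + 2 F^{2}$)
$s{\left(P \right)} = 6 - P$
$m - 4 s{\left(D{\left(5 \right)} \right)} = -24 - 4 \left(6 - \left(10 + 2 \cdot 5^{2}\right)\right) = -24 - 4 \left(6 - \left(10 + 2 \cdot 25\right)\right) = -24 - 4 \left(6 - \left(10 + 50\right)\right) = -24 - 4 \left(6 - 60\right) = -24 - -216 = -24 + 216 = 192$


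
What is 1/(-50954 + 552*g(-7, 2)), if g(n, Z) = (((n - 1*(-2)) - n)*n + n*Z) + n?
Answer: -1/70274 ≈ -1.4230e-5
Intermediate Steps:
g(n, Z) = 3*n + Z*n (g(n, Z) = (((n + 2) - n)*n + Z*n) + n = (((2 + n) - n)*n + Z*n) + n = (2*n + Z*n) + n = 3*n + Z*n)
1/(-50954 + 552*g(-7, 2)) = 1/(-50954 + 552*(-7*(3 + 2))) = 1/(-50954 + 552*(-7*5)) = 1/(-50954 + 552*(-35)) = 1/(-50954 - 19320) = 1/(-70274) = -1/70274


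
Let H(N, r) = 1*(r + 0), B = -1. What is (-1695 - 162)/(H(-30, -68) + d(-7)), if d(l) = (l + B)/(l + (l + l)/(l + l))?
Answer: 5571/200 ≈ 27.855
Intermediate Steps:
H(N, r) = r (H(N, r) = 1*r = r)
d(l) = (-1 + l)/(1 + l) (d(l) = (l - 1)/(l + (l + l)/(l + l)) = (-1 + l)/(l + (2*l)/((2*l))) = (-1 + l)/(l + (2*l)*(1/(2*l))) = (-1 + l)/(l + 1) = (-1 + l)/(1 + l))
(-1695 - 162)/(H(-30, -68) + d(-7)) = (-1695 - 162)/(-68 + (-1 - 7)/(1 - 7)) = -1857/(-68 - 8/(-6)) = -1857/(-68 - ⅙*(-8)) = -1857/(-68 + 4/3) = -1857/(-200/3) = -1857*(-3/200) = 5571/200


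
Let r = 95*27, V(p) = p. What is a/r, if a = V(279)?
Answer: 31/285 ≈ 0.10877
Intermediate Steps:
a = 279
r = 2565
a/r = 279/2565 = 279*(1/2565) = 31/285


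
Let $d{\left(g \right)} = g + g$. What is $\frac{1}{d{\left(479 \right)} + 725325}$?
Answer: $\frac{1}{726283} \approx 1.3769 \cdot 10^{-6}$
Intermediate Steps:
$d{\left(g \right)} = 2 g$
$\frac{1}{d{\left(479 \right)} + 725325} = \frac{1}{2 \cdot 479 + 725325} = \frac{1}{958 + 725325} = \frac{1}{726283}$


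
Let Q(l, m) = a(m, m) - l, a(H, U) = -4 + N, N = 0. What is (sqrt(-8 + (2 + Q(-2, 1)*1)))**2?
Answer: -8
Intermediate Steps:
a(H, U) = -4 (a(H, U) = -4 + 0 = -4)
Q(l, m) = -4 - l
(sqrt(-8 + (2 + Q(-2, 1)*1)))**2 = (sqrt(-8 + (2 + (-4 - 1*(-2))*1)))**2 = (sqrt(-8 + (2 + (-4 + 2)*1)))**2 = (sqrt(-8 + (2 - 2*1)))**2 = (sqrt(-8 + (2 - 2)))**2 = (sqrt(-8 + 0))**2 = (sqrt(-8))**2 = (2*I*sqrt(2))**2 = -8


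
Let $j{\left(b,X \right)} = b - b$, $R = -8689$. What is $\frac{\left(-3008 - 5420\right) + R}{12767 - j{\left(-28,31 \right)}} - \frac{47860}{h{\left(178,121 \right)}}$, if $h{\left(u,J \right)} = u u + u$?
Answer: $- \frac{578205237}{203391077} \approx -2.8428$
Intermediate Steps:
$j{\left(b,X \right)} = 0$
$h{\left(u,J \right)} = u + u^{2}$ ($h{\left(u,J \right)} = u^{2} + u = u + u^{2}$)
$\frac{\left(-3008 - 5420\right) + R}{12767 - j{\left(-28,31 \right)}} - \frac{47860}{h{\left(178,121 \right)}} = \frac{\left(-3008 - 5420\right) - 8689}{12767 - 0} - \frac{47860}{178 \left(1 + 178\right)} = \frac{-8428 - 8689}{12767 + 0} - \frac{47860}{178 \cdot 179} = - \frac{17117}{12767} - \frac{47860}{31862} = \left(-17117\right) \frac{1}{12767} - \frac{23930}{15931} = - \frac{17117}{12767} - \frac{23930}{15931} = - \frac{578205237}{203391077}$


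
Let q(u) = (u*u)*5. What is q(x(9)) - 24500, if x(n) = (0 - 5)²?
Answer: -21375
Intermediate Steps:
x(n) = 25 (x(n) = (-5)² = 25)
q(u) = 5*u² (q(u) = u²*5 = 5*u²)
q(x(9)) - 24500 = 5*25² - 24500 = 5*625 - 24500 = 3125 - 24500 = -21375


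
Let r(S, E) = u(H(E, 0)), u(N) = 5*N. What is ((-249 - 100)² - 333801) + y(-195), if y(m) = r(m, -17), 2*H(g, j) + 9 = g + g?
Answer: -424215/2 ≈ -2.1211e+5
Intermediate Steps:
H(g, j) = -9/2 + g (H(g, j) = -9/2 + (g + g)/2 = -9/2 + (2*g)/2 = -9/2 + g)
r(S, E) = -45/2 + 5*E (r(S, E) = 5*(-9/2 + E) = -45/2 + 5*E)
y(m) = -215/2 (y(m) = -45/2 + 5*(-17) = -45/2 - 85 = -215/2)
((-249 - 100)² - 333801) + y(-195) = ((-249 - 100)² - 333801) - 215/2 = ((-349)² - 333801) - 215/2 = (121801 - 333801) - 215/2 = -212000 - 215/2 = -424215/2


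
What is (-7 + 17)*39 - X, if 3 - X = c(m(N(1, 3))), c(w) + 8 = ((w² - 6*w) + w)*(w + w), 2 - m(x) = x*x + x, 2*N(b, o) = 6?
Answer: -2621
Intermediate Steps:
N(b, o) = 3 (N(b, o) = (½)*6 = 3)
m(x) = 2 - x - x² (m(x) = 2 - (x*x + x) = 2 - (x² + x) = 2 - (x + x²) = 2 + (-x - x²) = 2 - x - x²)
c(w) = -8 + 2*w*(w² - 5*w) (c(w) = -8 + ((w² - 6*w) + w)*(w + w) = -8 + (w² - 5*w)*(2*w) = -8 + 2*w*(w² - 5*w))
X = 3011 (X = 3 - (-8 - 10*(2 - 1*3 - 1*3²)² + 2*(2 - 1*3 - 1*3²)³) = 3 - (-8 - 10*(2 - 3 - 1*9)² + 2*(2 - 3 - 1*9)³) = 3 - (-8 - 10*(2 - 3 - 9)² + 2*(2 - 3 - 9)³) = 3 - (-8 - 10*(-10)² + 2*(-10)³) = 3 - (-8 - 10*100 + 2*(-1000)) = 3 - (-8 - 1000 - 2000) = 3 - 1*(-3008) = 3 + 3008 = 3011)
(-7 + 17)*39 - X = (-7 + 17)*39 - 1*3011 = 10*39 - 3011 = 390 - 3011 = -2621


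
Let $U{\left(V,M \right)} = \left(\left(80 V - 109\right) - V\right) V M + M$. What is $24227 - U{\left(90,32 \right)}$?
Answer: $-20138685$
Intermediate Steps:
$U{\left(V,M \right)} = M + M V \left(-109 + 79 V\right)$ ($U{\left(V,M \right)} = \left(\left(-109 + 80 V\right) - V\right) V M + M = \left(-109 + 79 V\right) V M + M = V \left(-109 + 79 V\right) M + M = M V \left(-109 + 79 V\right) + M = M + M V \left(-109 + 79 V\right)$)
$24227 - U{\left(90,32 \right)} = 24227 - 32 \left(1 - 9810 + 79 \cdot 90^{2}\right) = 24227 - 32 \left(1 - 9810 + 79 \cdot 8100\right) = 24227 - 32 \left(1 - 9810 + 639900\right) = 24227 - 32 \cdot 630091 = 24227 - 20162912 = -20138685$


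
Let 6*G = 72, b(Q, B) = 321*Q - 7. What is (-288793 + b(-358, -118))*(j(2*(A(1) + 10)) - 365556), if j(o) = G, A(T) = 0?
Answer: 147576692592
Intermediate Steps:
b(Q, B) = -7 + 321*Q
G = 12 (G = (1/6)*72 = 12)
j(o) = 12
(-288793 + b(-358, -118))*(j(2*(A(1) + 10)) - 365556) = (-288793 + (-7 + 321*(-358)))*(12 - 365556) = (-288793 + (-7 - 114918))*(-365544) = (-288793 - 114925)*(-365544) = -403718*(-365544) = 147576692592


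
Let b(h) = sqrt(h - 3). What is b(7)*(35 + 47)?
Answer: 164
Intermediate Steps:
b(h) = sqrt(-3 + h)
b(7)*(35 + 47) = sqrt(-3 + 7)*(35 + 47) = sqrt(4)*82 = 2*82 = 164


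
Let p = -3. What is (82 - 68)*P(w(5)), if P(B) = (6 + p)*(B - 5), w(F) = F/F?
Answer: -168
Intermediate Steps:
w(F) = 1
P(B) = -15 + 3*B (P(B) = (6 - 3)*(B - 5) = 3*(-5 + B) = -15 + 3*B)
(82 - 68)*P(w(5)) = (82 - 68)*(-15 + 3*1) = 14*(-15 + 3) = 14*(-12) = -168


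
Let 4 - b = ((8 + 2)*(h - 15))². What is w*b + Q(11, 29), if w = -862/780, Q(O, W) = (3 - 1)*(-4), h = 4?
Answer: 868376/65 ≈ 13360.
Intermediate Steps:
Q(O, W) = -8 (Q(O, W) = 2*(-4) = -8)
w = -431/390 (w = -862*1/780 = -431/390 ≈ -1.1051)
b = -12096 (b = 4 - ((8 + 2)*(4 - 15))² = 4 - (10*(-11))² = 4 - 1*(-110)² = 4 - 1*12100 = 4 - 12100 = -12096)
w*b + Q(11, 29) = -431/390*(-12096) - 8 = 868896/65 - 8 = 868376/65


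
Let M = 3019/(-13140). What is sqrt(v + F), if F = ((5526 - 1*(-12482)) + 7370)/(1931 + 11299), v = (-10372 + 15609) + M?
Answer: sqrt(443209828449)/9198 ≈ 72.379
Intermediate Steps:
M = -3019/13140 (M = 3019*(-1/13140) = -3019/13140 ≈ -0.22976)
v = 68811161/13140 (v = (-10372 + 15609) - 3019/13140 = 5237 - 3019/13140 = 68811161/13140 ≈ 5236.8)
F = 12689/6615 (F = ((5526 + 12482) + 7370)/13230 = (18008 + 7370)*(1/13230) = 25378*(1/13230) = 12689/6615 ≈ 1.9182)
sqrt(v + F) = sqrt(68811161/13140 + 12689/6615) = sqrt(2023789171/386316) = sqrt(443209828449)/9198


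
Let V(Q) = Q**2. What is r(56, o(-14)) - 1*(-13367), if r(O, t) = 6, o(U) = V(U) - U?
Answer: 13373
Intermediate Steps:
o(U) = U**2 - U
r(56, o(-14)) - 1*(-13367) = 6 - 1*(-13367) = 6 + 13367 = 13373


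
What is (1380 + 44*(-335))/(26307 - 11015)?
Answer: -3340/3823 ≈ -0.87366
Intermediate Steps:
(1380 + 44*(-335))/(26307 - 11015) = (1380 - 14740)/15292 = -13360*1/15292 = -3340/3823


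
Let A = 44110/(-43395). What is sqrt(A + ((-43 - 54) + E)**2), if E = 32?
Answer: sqrt(2629518447)/789 ≈ 64.992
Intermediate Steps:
A = -802/789 (A = 44110*(-1/43395) = -802/789 ≈ -1.0165)
sqrt(A + ((-43 - 54) + E)**2) = sqrt(-802/789 + ((-43 - 54) + 32)**2) = sqrt(-802/789 + (-97 + 32)**2) = sqrt(-802/789 + (-65)**2) = sqrt(-802/789 + 4225) = sqrt(3332723/789) = sqrt(2629518447)/789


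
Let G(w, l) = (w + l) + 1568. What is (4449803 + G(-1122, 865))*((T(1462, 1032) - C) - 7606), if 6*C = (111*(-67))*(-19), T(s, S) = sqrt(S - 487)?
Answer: -138681133341 + 4451114*sqrt(545) ≈ -1.3858e+11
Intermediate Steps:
T(s, S) = sqrt(-487 + S)
G(w, l) = 1568 + l + w (G(w, l) = (l + w) + 1568 = 1568 + l + w)
C = 47101/2 (C = ((111*(-67))*(-19))/6 = (-7437*(-19))/6 = (1/6)*141303 = 47101/2 ≈ 23551.)
(4449803 + G(-1122, 865))*((T(1462, 1032) - C) - 7606) = (4449803 + (1568 + 865 - 1122))*((sqrt(-487 + 1032) - 1*47101/2) - 7606) = (4449803 + 1311)*((sqrt(545) - 47101/2) - 7606) = 4451114*((-47101/2 + sqrt(545)) - 7606) = 4451114*(-62313/2 + sqrt(545)) = -138681133341 + 4451114*sqrt(545)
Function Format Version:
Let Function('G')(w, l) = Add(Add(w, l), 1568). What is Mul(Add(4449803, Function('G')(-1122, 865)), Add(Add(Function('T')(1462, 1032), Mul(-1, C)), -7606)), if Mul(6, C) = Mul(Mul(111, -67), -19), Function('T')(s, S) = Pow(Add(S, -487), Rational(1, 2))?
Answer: Add(-138681133341, Mul(4451114, Pow(545, Rational(1, 2)))) ≈ -1.3858e+11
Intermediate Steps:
Function('T')(s, S) = Pow(Add(-487, S), Rational(1, 2))
Function('G')(w, l) = Add(1568, l, w) (Function('G')(w, l) = Add(Add(l, w), 1568) = Add(1568, l, w))
C = Rational(47101, 2) (C = Mul(Rational(1, 6), Mul(Mul(111, -67), -19)) = Mul(Rational(1, 6), Mul(-7437, -19)) = Mul(Rational(1, 6), 141303) = Rational(47101, 2) ≈ 23551.)
Mul(Add(4449803, Function('G')(-1122, 865)), Add(Add(Function('T')(1462, 1032), Mul(-1, C)), -7606)) = Mul(Add(4449803, Add(1568, 865, -1122)), Add(Add(Pow(Add(-487, 1032), Rational(1, 2)), Mul(-1, Rational(47101, 2))), -7606)) = Mul(Add(4449803, 1311), Add(Add(Pow(545, Rational(1, 2)), Rational(-47101, 2)), -7606)) = Mul(4451114, Add(Add(Rational(-47101, 2), Pow(545, Rational(1, 2))), -7606)) = Mul(4451114, Add(Rational(-62313, 2), Pow(545, Rational(1, 2)))) = Add(-138681133341, Mul(4451114, Pow(545, Rational(1, 2))))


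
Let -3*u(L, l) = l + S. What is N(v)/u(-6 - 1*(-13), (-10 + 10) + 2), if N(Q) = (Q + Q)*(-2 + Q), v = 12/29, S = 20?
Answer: 1656/9251 ≈ 0.17901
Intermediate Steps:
v = 12/29 (v = 12*(1/29) = 12/29 ≈ 0.41379)
u(L, l) = -20/3 - l/3 (u(L, l) = -(l + 20)/3 = -(20 + l)/3 = -20/3 - l/3)
N(Q) = 2*Q*(-2 + Q) (N(Q) = (2*Q)*(-2 + Q) = 2*Q*(-2 + Q))
N(v)/u(-6 - 1*(-13), (-10 + 10) + 2) = (2*(12/29)*(-2 + 12/29))/(-20/3 - ((-10 + 10) + 2)/3) = (2*(12/29)*(-46/29))/(-20/3 - (0 + 2)/3) = -1104/(841*(-20/3 - 1/3*2)) = -1104/(841*(-20/3 - 2/3)) = -1104/(841*(-22/3)) = -1104/841*(-3/22) = 1656/9251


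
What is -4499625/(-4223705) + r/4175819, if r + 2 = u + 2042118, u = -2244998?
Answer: 3586541170013/3527485517879 ≈ 1.0167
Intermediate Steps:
r = -202882 (r = -2 + (-2244998 + 2042118) = -2 - 202880 = -202882)
-4499625/(-4223705) + r/4175819 = -4499625/(-4223705) - 202882/4175819 = -4499625*(-1/4223705) - 202882*1/4175819 = 899925/844741 - 202882/4175819 = 3586541170013/3527485517879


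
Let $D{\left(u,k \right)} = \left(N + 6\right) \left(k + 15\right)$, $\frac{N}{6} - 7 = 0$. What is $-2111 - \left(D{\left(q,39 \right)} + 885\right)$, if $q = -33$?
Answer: $-5588$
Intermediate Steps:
$N = 42$ ($N = 42 + 6 \cdot 0 = 42 + 0 = 42$)
$D{\left(u,k \right)} = 720 + 48 k$ ($D{\left(u,k \right)} = \left(42 + 6\right) \left(k + 15\right) = 48 \left(15 + k\right) = 720 + 48 k$)
$-2111 - \left(D{\left(q,39 \right)} + 885\right) = -2111 - \left(\left(720 + 48 \cdot 39\right) + 885\right) = -2111 - \left(\left(720 + 1872\right) + 885\right) = -2111 - \left(2592 + 885\right) = -2111 - 3477 = -5588$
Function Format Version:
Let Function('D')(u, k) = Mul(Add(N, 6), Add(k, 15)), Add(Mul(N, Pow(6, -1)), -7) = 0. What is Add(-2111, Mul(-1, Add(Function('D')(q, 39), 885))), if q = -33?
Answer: -5588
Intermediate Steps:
N = 42 (N = Add(42, Mul(6, 0)) = Add(42, 0) = 42)
Function('D')(u, k) = Add(720, Mul(48, k)) (Function('D')(u, k) = Mul(Add(42, 6), Add(k, 15)) = Mul(48, Add(15, k)) = Add(720, Mul(48, k)))
Add(-2111, Mul(-1, Add(Function('D')(q, 39), 885))) = Add(-2111, Mul(-1, Add(Add(720, Mul(48, 39)), 885))) = Add(-2111, Mul(-1, Add(Add(720, 1872), 885))) = Add(-2111, Mul(-1, Add(2592, 885))) = Add(-2111, Mul(-1, 3477)) = Add(-2111, -3477) = -5588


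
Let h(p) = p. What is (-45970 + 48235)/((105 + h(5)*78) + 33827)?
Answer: 2265/34322 ≈ 0.065993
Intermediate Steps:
(-45970 + 48235)/((105 + h(5)*78) + 33827) = (-45970 + 48235)/((105 + 5*78) + 33827) = 2265/((105 + 390) + 33827) = 2265/(495 + 33827) = 2265/34322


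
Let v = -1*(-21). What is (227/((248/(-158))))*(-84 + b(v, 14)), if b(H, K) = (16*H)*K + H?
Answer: -83227053/124 ≈ -6.7119e+5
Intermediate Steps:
v = 21
b(H, K) = H + 16*H*K (b(H, K) = 16*H*K + H = H + 16*H*K)
(227/((248/(-158))))*(-84 + b(v, 14)) = (227/((248/(-158))))*(-84 + 21*(1 + 16*14)) = (227/((248*(-1/158))))*(-84 + 21*(1 + 224)) = (227/(-124/79))*(-84 + 21*225) = (227*(-79/124))*(-84 + 4725) = -17933/124*4641 = -83227053/124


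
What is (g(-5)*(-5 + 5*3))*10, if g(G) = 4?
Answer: 400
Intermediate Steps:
(g(-5)*(-5 + 5*3))*10 = (4*(-5 + 5*3))*10 = (4*(-5 + 15))*10 = (4*10)*10 = 40*10 = 400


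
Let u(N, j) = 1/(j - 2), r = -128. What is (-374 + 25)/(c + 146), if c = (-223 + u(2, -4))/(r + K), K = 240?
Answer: -234528/96773 ≈ -2.4235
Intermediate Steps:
u(N, j) = 1/(-2 + j)
c = -1339/672 (c = (-223 + 1/(-2 - 4))/(-128 + 240) = (-223 + 1/(-6))/112 = (-223 - ⅙)*(1/112) = -1339/6*1/112 = -1339/672 ≈ -1.9926)
(-374 + 25)/(c + 146) = (-374 + 25)/(-1339/672 + 146) = -349/96773/672 = -349*672/96773 = -234528/96773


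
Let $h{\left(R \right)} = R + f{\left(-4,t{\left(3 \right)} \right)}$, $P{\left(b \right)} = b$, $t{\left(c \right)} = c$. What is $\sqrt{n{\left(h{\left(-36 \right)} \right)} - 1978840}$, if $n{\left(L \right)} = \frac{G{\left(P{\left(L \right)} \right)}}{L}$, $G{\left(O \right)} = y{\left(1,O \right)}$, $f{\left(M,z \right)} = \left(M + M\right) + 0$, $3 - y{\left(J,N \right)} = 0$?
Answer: $\frac{i \sqrt{957758593}}{22} \approx 1406.7 i$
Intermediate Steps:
$y{\left(J,N \right)} = 3$ ($y{\left(J,N \right)} = 3 - 0 = 3 + 0 = 3$)
$f{\left(M,z \right)} = 2 M$ ($f{\left(M,z \right)} = 2 M + 0 = 2 M$)
$G{\left(O \right)} = 3$
$h{\left(R \right)} = -8 + R$ ($h{\left(R \right)} = R + 2 \left(-4\right) = R - 8 = -8 + R$)
$n{\left(L \right)} = \frac{3}{L}$
$\sqrt{n{\left(h{\left(-36 \right)} \right)} - 1978840} = \sqrt{\frac{3}{-8 - 36} - 1978840} = \sqrt{\frac{3}{-44} - 1978840} = \sqrt{3 \left(- \frac{1}{44}\right) - 1978840} = \sqrt{- \frac{3}{44} - 1978840} = \sqrt{- \frac{87068963}{44}} = \frac{i \sqrt{957758593}}{22}$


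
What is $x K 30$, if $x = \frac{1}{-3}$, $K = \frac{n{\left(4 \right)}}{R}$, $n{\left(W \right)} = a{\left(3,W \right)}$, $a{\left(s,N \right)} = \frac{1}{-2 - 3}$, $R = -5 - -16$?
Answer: $\frac{2}{11} \approx 0.18182$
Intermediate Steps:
$R = 11$ ($R = -5 + 16 = 11$)
$a{\left(s,N \right)} = - \frac{1}{5}$ ($a{\left(s,N \right)} = \frac{1}{-5} = - \frac{1}{5}$)
$n{\left(W \right)} = - \frac{1}{5}$
$K = - \frac{1}{55}$ ($K = - \frac{1}{5 \cdot 11} = \left(- \frac{1}{5}\right) \frac{1}{11} = - \frac{1}{55} \approx -0.018182$)
$x = - \frac{1}{3} \approx -0.33333$
$x K 30 = \left(- \frac{1}{3}\right) \left(- \frac{1}{55}\right) 30 = \frac{1}{165} \cdot 30 = \frac{2}{11}$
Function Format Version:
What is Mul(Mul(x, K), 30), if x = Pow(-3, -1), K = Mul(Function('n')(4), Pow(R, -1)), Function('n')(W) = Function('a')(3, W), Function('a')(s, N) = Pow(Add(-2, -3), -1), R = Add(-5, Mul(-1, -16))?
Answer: Rational(2, 11) ≈ 0.18182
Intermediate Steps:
R = 11 (R = Add(-5, 16) = 11)
Function('a')(s, N) = Rational(-1, 5) (Function('a')(s, N) = Pow(-5, -1) = Rational(-1, 5))
Function('n')(W) = Rational(-1, 5)
K = Rational(-1, 55) (K = Mul(Rational(-1, 5), Pow(11, -1)) = Mul(Rational(-1, 5), Rational(1, 11)) = Rational(-1, 55) ≈ -0.018182)
x = Rational(-1, 3) ≈ -0.33333
Mul(Mul(x, K), 30) = Mul(Mul(Rational(-1, 3), Rational(-1, 55)), 30) = Mul(Rational(1, 165), 30) = Rational(2, 11)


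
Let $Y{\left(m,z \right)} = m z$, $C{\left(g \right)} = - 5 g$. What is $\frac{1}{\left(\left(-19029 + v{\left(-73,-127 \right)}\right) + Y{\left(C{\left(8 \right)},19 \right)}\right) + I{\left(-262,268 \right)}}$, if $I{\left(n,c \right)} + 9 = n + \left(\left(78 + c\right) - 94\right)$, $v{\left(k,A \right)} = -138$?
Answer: $- \frac{1}{19946} \approx -5.0135 \cdot 10^{-5}$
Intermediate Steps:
$I{\left(n,c \right)} = -25 + c + n$ ($I{\left(n,c \right)} = -9 + \left(n + \left(\left(78 + c\right) - 94\right)\right) = -9 + \left(n + \left(-16 + c\right)\right) = -9 + \left(-16 + c + n\right) = -25 + c + n$)
$\frac{1}{\left(\left(-19029 + v{\left(-73,-127 \right)}\right) + Y{\left(C{\left(8 \right)},19 \right)}\right) + I{\left(-262,268 \right)}} = \frac{1}{\left(\left(-19029 - 138\right) + \left(-5\right) 8 \cdot 19\right) - 19} = \frac{1}{\left(-19167 - 760\right) - 19} = \frac{1}{-19927 - 19} = \frac{1}{-19946} = - \frac{1}{19946}$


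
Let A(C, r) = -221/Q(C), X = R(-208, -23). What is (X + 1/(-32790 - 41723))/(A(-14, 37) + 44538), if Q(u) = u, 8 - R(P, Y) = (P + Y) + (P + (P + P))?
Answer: 900266052/46477707289 ≈ 0.019370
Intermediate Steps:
R(P, Y) = 8 - Y - 4*P (R(P, Y) = 8 - ((P + Y) + (P + (P + P))) = 8 - ((P + Y) + (P + 2*P)) = 8 - ((P + Y) + 3*P) = 8 - (Y + 4*P) = 8 + (-Y - 4*P) = 8 - Y - 4*P)
X = 863 (X = 8 - 1*(-23) - 4*(-208) = 8 + 23 + 832 = 863)
A(C, r) = -221/C
(X + 1/(-32790 - 41723))/(A(-14, 37) + 44538) = (863 + 1/(-32790 - 41723))/(-221/(-14) + 44538) = (863 + 1/(-74513))/(-221*(-1/14) + 44538) = (863 - 1/74513)/(221/14 + 44538) = 64304718/(74513*(623753/14)) = (64304718/74513)*(14/623753) = 900266052/46477707289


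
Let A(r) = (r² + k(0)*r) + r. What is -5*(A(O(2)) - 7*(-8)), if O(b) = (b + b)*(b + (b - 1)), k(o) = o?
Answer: -1060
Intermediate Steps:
O(b) = 2*b*(-1 + 2*b) (O(b) = (2*b)*(b + (-1 + b)) = (2*b)*(-1 + 2*b) = 2*b*(-1 + 2*b))
A(r) = r + r² (A(r) = (r² + 0*r) + r = (r² + 0) + r = r² + r = r + r²)
-5*(A(O(2)) - 7*(-8)) = -5*((2*2*(-1 + 2*2))*(1 + 2*2*(-1 + 2*2)) - 7*(-8)) = -5*((2*2*(-1 + 4))*(1 + 2*2*(-1 + 4)) + 56) = -5*((2*2*3)*(1 + 2*2*3) + 56) = -5*(12*(1 + 12) + 56) = -5*(12*13 + 56) = -5*(156 + 56) = -5*212 = -1060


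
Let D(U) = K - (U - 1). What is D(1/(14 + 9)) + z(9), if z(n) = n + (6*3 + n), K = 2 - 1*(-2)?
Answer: 942/23 ≈ 40.957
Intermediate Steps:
K = 4 (K = 2 + 2 = 4)
D(U) = 5 - U (D(U) = 4 - (U - 1) = 4 - (-1 + U) = 4 + (1 - U) = 5 - U)
z(n) = 18 + 2*n (z(n) = n + (18 + n) = 18 + 2*n)
D(1/(14 + 9)) + z(9) = (5 - 1/(14 + 9)) + (18 + 2*9) = (5 - 1/23) + (18 + 18) = (5 - 1*1/23) + 36 = (5 - 1/23) + 36 = 114/23 + 36 = 942/23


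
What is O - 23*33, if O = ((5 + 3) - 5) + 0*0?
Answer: -756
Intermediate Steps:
O = 3 (O = (8 - 5) + 0 = 3 + 0 = 3)
O - 23*33 = 3 - 23*33 = 3 - 759 = -756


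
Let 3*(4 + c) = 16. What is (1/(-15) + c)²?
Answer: 361/225 ≈ 1.6044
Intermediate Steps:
c = 4/3 (c = -4 + (⅓)*16 = -4 + 16/3 = 4/3 ≈ 1.3333)
(1/(-15) + c)² = (1/(-15) + 4/3)² = (-1/15 + 4/3)² = (19/15)² = 361/225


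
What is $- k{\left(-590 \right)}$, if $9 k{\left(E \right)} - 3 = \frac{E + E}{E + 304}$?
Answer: $- \frac{1019}{1287} \approx -0.79176$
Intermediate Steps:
$k{\left(E \right)} = \frac{1}{3} + \frac{2 E}{9 \left(304 + E\right)}$ ($k{\left(E \right)} = \frac{1}{3} + \frac{\left(E + E\right) \frac{1}{E + 304}}{9} = \frac{1}{3} + \frac{2 E \frac{1}{304 + E}}{9} = \frac{1}{3} + \frac{2 E}{9 \left(304 + E\right)}$)
$- k{\left(-590 \right)} = - \frac{912 + 5 \left(-590\right)}{9 \left(304 - 590\right)} = - \frac{912 - 2950}{9 \left(-286\right)} = - \frac{\left(-1\right) \left(-2038\right)}{9 \cdot 286} = \left(-1\right) \frac{1019}{1287} = - \frac{1019}{1287}$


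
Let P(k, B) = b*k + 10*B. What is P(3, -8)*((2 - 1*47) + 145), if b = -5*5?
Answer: -15500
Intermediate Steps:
b = -25
P(k, B) = -25*k + 10*B
P(3, -8)*((2 - 1*47) + 145) = (-25*3 + 10*(-8))*((2 - 1*47) + 145) = (-75 - 80)*((2 - 47) + 145) = -155*(-45 + 145) = -155*100 = -15500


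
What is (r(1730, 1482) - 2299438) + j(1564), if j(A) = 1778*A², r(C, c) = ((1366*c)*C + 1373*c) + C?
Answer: 7851128526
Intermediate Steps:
r(C, c) = C + 1373*c + 1366*C*c (r(C, c) = (1366*C*c + 1373*c) + C = (1373*c + 1366*C*c) + C = C + 1373*c + 1366*C*c)
(r(1730, 1482) - 2299438) + j(1564) = ((1730 + 1373*1482 + 1366*1730*1482) - 2299438) + 1778*1564² = ((1730 + 2034786 + 3502232760) - 2299438) + 1778*2446096 = (3504269276 - 2299438) + 4349158688 = 3501969838 + 4349158688 = 7851128526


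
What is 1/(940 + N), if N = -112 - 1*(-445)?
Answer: 1/1273 ≈ 0.00078555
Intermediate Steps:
N = 333 (N = -112 + 445 = 333)
1/(940 + N) = 1/(940 + 333) = 1/1273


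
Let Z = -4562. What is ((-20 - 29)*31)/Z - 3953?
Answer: -18032067/4562 ≈ -3952.7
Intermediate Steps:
((-20 - 29)*31)/Z - 3953 = ((-20 - 29)*31)/(-4562) - 3953 = -49*31*(-1/4562) - 3953 = -1519*(-1/4562) - 3953 = 1519/4562 - 3953 = -18032067/4562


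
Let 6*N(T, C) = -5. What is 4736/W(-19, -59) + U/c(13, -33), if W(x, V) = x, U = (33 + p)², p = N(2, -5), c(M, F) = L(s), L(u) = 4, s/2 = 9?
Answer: 25747/2736 ≈ 9.4104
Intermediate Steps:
s = 18 (s = 2*9 = 18)
N(T, C) = -⅚ (N(T, C) = (⅙)*(-5) = -⅚)
c(M, F) = 4
p = -⅚ ≈ -0.83333
U = 37249/36 (U = (33 - ⅚)² = (193/6)² = 37249/36 ≈ 1034.7)
4736/W(-19, -59) + U/c(13, -33) = 4736/(-19) + (37249/36)/4 = 4736*(-1/19) + (37249/36)*(¼) = -4736/19 + 37249/144 = 25747/2736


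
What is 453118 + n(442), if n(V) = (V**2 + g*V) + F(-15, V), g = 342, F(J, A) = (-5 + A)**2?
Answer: 990615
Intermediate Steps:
n(V) = V**2 + (-5 + V)**2 + 342*V (n(V) = (V**2 + 342*V) + (-5 + V)**2 = V**2 + (-5 + V)**2 + 342*V)
453118 + n(442) = 453118 + (25 + 2*442**2 + 332*442) = 453118 + (25 + 2*195364 + 146744) = 453118 + (25 + 390728 + 146744) = 453118 + 537497 = 990615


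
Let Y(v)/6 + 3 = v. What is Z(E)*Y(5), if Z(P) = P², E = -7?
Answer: 588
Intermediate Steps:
Y(v) = -18 + 6*v
Z(E)*Y(5) = (-7)²*(-18 + 6*5) = 49*(-18 + 30) = 49*12 = 588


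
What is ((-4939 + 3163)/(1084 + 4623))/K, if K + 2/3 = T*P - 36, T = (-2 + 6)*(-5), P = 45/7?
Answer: 18648/9901645 ≈ 0.0018833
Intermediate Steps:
P = 45/7 (P = 45*(⅐) = 45/7 ≈ 6.4286)
T = -20 (T = 4*(-5) = -20)
K = -3470/21 (K = -⅔ + (-20*45/7 - 36) = -⅔ + (-900/7 - 36) = -⅔ - 1152/7 = -3470/21 ≈ -165.24)
((-4939 + 3163)/(1084 + 4623))/K = ((-4939 + 3163)/(1084 + 4623))/(-3470/21) = -1776/5707*(-21/3470) = 18648/9901645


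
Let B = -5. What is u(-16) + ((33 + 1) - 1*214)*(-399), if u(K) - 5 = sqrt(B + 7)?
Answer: 71825 + sqrt(2) ≈ 71826.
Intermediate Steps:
u(K) = 5 + sqrt(2) (u(K) = 5 + sqrt(-5 + 7) = 5 + sqrt(2))
u(-16) + ((33 + 1) - 1*214)*(-399) = (5 + sqrt(2)) + ((33 + 1) - 1*214)*(-399) = (5 + sqrt(2)) + (34 - 214)*(-399) = (5 + sqrt(2)) - 180*(-399) = (5 + sqrt(2)) + 71820 = 71825 + sqrt(2)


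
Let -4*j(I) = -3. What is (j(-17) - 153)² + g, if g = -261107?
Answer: -3806831/16 ≈ -2.3793e+5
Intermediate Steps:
j(I) = ¾ (j(I) = -¼*(-3) = ¾)
(j(-17) - 153)² + g = (¾ - 153)² - 261107 = (-609/4)² - 261107 = 370881/16 - 261107 = -3806831/16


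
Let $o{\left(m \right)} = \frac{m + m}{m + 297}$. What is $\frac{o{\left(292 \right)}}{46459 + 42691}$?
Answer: $\frac{292}{26254675} \approx 1.1122 \cdot 10^{-5}$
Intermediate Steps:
$o{\left(m \right)} = \frac{2 m}{297 + m}$
$\frac{o{\left(292 \right)}}{46459 + 42691} = \frac{2 \cdot 292 \frac{1}{297 + 292}}{46459 + 42691} = \frac{2 \cdot 292 \cdot \frac{1}{589}}{89150} = 2 \cdot 292 \cdot \frac{1}{589} \cdot \frac{1}{89150} = \frac{584}{589} \cdot \frac{1}{89150} = \frac{292}{26254675}$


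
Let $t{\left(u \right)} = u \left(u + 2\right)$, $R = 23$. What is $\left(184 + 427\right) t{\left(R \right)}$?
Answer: $351325$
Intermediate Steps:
$t{\left(u \right)} = u \left(2 + u\right)$
$\left(184 + 427\right) t{\left(R \right)} = \left(184 + 427\right) 23 \left(2 + 23\right) = 611 \cdot 23 \cdot 25 = 611 \cdot 575 = 351325$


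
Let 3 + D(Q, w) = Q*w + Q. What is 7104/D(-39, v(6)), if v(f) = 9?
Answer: -2368/131 ≈ -18.076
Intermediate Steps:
D(Q, w) = -3 + Q + Q*w (D(Q, w) = -3 + (Q*w + Q) = -3 + (Q + Q*w) = -3 + Q + Q*w)
7104/D(-39, v(6)) = 7104/(-3 - 39 - 39*9) = 7104/(-3 - 39 - 351) = 7104/(-393) = 7104*(-1/393) = -2368/131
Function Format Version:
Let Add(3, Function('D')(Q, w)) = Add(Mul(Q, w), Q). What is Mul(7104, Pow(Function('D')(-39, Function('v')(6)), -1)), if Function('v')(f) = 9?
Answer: Rational(-2368, 131) ≈ -18.076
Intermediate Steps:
Function('D')(Q, w) = Add(-3, Q, Mul(Q, w)) (Function('D')(Q, w) = Add(-3, Add(Mul(Q, w), Q)) = Add(-3, Add(Q, Mul(Q, w))) = Add(-3, Q, Mul(Q, w)))
Mul(7104, Pow(Function('D')(-39, Function('v')(6)), -1)) = Mul(7104, Pow(Add(-3, -39, Mul(-39, 9)), -1)) = Mul(7104, Pow(Add(-3, -39, -351), -1)) = Mul(7104, Pow(-393, -1)) = Mul(7104, Rational(-1, 393)) = Rational(-2368, 131)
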